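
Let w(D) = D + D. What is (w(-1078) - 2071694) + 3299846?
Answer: 1225996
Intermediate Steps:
w(D) = 2*D
(w(-1078) - 2071694) + 3299846 = (2*(-1078) - 2071694) + 3299846 = (-2156 - 2071694) + 3299846 = -2073850 + 3299846 = 1225996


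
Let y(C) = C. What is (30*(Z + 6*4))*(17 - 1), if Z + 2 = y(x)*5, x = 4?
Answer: 20160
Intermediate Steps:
Z = 18 (Z = -2 + 4*5 = -2 + 20 = 18)
(30*(Z + 6*4))*(17 - 1) = (30*(18 + 6*4))*(17 - 1) = (30*(18 + 24))*16 = (30*42)*16 = 1260*16 = 20160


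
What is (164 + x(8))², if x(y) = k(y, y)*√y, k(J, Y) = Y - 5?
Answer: 26968 + 1968*√2 ≈ 29751.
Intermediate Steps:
k(J, Y) = -5 + Y
x(y) = √y*(-5 + y) (x(y) = (-5 + y)*√y = √y*(-5 + y))
(164 + x(8))² = (164 + √8*(-5 + 8))² = (164 + (2*√2)*3)² = (164 + 6*√2)²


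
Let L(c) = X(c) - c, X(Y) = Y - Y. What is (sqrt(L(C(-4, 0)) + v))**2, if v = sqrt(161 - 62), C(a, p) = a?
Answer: 4 + 3*sqrt(11) ≈ 13.950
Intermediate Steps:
X(Y) = 0
L(c) = -c (L(c) = 0 - c = -c)
v = 3*sqrt(11) (v = sqrt(99) = 3*sqrt(11) ≈ 9.9499)
(sqrt(L(C(-4, 0)) + v))**2 = (sqrt(-1*(-4) + 3*sqrt(11)))**2 = (sqrt(4 + 3*sqrt(11)))**2 = 4 + 3*sqrt(11)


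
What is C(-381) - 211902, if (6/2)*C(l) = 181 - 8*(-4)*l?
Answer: -647717/3 ≈ -2.1591e+5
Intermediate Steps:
C(l) = 181/3 + 32*l/3 (C(l) = (181 - 8*(-4)*l)/3 = (181 - (-32)*l)/3 = (181 + 32*l)/3 = 181/3 + 32*l/3)
C(-381) - 211902 = (181/3 + (32/3)*(-381)) - 211902 = (181/3 - 4064) - 211902 = -12011/3 - 211902 = -647717/3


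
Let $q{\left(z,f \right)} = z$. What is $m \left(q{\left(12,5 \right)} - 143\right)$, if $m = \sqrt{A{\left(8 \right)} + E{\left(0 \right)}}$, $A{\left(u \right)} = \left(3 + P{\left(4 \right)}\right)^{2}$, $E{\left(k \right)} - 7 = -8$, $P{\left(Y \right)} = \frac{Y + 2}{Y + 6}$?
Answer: $- \frac{131 \sqrt{299}}{5} \approx -453.04$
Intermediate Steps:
$P{\left(Y \right)} = \frac{2 + Y}{6 + Y}$
$E{\left(k \right)} = -1$ ($E{\left(k \right)} = 7 - 8 = -1$)
$A{\left(u \right)} = \frac{324}{25}$ ($A{\left(u \right)} = \left(3 + \frac{2 + 4}{6 + 4}\right)^{2} = \left(3 + \frac{1}{10} \cdot 6\right)^{2} = \left(3 + \frac{3}{5}\right)^{2} = \left(\frac{18}{5}\right)^{2} = \frac{324}{25}$)
$m = \frac{\sqrt{299}}{5}$ ($m = \sqrt{\frac{324}{25} - 1} = \sqrt{\frac{299}{25}} = \frac{\sqrt{299}}{5} \approx 3.4583$)
$m \left(q{\left(12,5 \right)} - 143\right) = \frac{\sqrt{299}}{5} \left(12 - 143\right) = \frac{\sqrt{299}}{5} \left(-131\right) = - \frac{131 \sqrt{299}}{5}$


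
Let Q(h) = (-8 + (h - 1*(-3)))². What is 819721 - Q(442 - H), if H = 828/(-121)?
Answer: 9117308136/14641 ≈ 6.2272e+5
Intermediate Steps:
H = -828/121 (H = 828*(-1/121) = -828/121 ≈ -6.8430)
Q(h) = (-5 + h)² (Q(h) = (-8 + (h + 3))² = (-8 + (3 + h))² = (-5 + h)²)
819721 - Q(442 - H) = 819721 - (-5 + (442 - 1*(-828/121)))² = 819721 - (-5 + (442 + 828/121))² = 819721 - (-5 + 54310/121)² = 819721 - (53705/121)² = 819721 - 1*2884227025/14641 = 819721 - 2884227025/14641 = 9117308136/14641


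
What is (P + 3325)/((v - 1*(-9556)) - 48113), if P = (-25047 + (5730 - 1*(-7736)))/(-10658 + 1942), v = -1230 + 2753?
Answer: -28992281/322788344 ≈ -0.089818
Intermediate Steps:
v = 1523
P = 11581/8716 (P = (-25047 + (5730 + 7736))/(-8716) = (-25047 + 13466)*(-1/8716) = -11581*(-1/8716) = 11581/8716 ≈ 1.3287)
(P + 3325)/((v - 1*(-9556)) - 48113) = (11581/8716 + 3325)/((1523 - 1*(-9556)) - 48113) = 28992281/(8716*((1523 + 9556) - 48113)) = 28992281/(8716*(11079 - 48113)) = (28992281/8716)/(-37034) = (28992281/8716)*(-1/37034) = -28992281/322788344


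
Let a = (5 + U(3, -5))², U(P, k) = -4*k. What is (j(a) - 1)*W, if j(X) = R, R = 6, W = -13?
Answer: -65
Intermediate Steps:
a = 625 (a = (5 - 4*(-5))² = (5 + 20)² = 25² = 625)
j(X) = 6
(j(a) - 1)*W = (6 - 1)*(-13) = 5*(-13) = -65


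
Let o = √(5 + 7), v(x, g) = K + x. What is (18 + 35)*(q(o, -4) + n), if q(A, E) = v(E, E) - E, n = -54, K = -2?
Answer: -2968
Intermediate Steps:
v(x, g) = -2 + x
o = 2*√3 (o = √12 = 2*√3 ≈ 3.4641)
q(A, E) = -2 (q(A, E) = (-2 + E) - E = -2)
(18 + 35)*(q(o, -4) + n) = (18 + 35)*(-2 - 54) = 53*(-56) = -2968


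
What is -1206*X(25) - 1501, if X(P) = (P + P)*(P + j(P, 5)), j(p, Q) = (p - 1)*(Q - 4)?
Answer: -2956201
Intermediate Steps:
j(p, Q) = (-1 + p)*(-4 + Q)
X(P) = 2*P*(-1 + 2*P) (X(P) = (P + P)*(P + (4 - 1*5 - 4*P + 5*P)) = (2*P)*(P + (4 - 5 - 4*P + 5*P)) = (2*P)*(P + (-1 + P)) = (2*P)*(-1 + 2*P) = 2*P*(-1 + 2*P))
-1206*X(25) - 1501 = -2412*25*(-1 + 2*25) - 1501 = -2412*25*(-1 + 50) - 1501 = -2412*25*49 - 1501 = -1206*2450 - 1501 = -2954700 - 1501 = -2956201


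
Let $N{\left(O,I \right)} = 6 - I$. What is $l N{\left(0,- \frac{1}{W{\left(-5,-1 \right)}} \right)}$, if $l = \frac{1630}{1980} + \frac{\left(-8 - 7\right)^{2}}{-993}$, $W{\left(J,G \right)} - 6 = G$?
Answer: $\frac{1212193}{327690} \approx 3.6992$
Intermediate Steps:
$W{\left(J,G \right)} = 6 + G$
$l = \frac{39103}{65538}$ ($l = 1630 \cdot \frac{1}{1980} + \left(-15\right)^{2} \left(- \frac{1}{993}\right) = \frac{163}{198} + 225 \left(- \frac{1}{993}\right) = \frac{163}{198} - \frac{75}{331} = \frac{39103}{65538} \approx 0.59665$)
$l N{\left(0,- \frac{1}{W{\left(-5,-1 \right)}} \right)} = \frac{39103 \left(6 - - \frac{1}{6 - 1}\right)}{65538} = \frac{39103 \left(6 - - \frac{1}{5}\right)}{65538} = \frac{39103 \left(6 + \frac{1}{5}\right)}{65538} = \frac{39103}{65538} \cdot \frac{31}{5} = \frac{1212193}{327690}$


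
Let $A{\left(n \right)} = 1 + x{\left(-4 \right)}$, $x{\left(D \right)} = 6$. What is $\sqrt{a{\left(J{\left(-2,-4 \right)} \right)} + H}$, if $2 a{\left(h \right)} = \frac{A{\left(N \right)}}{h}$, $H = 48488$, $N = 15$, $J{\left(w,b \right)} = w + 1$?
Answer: $\frac{\sqrt{193938}}{2} \approx 220.19$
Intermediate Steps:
$J{\left(w,b \right)} = 1 + w$
$A{\left(n \right)} = 7$ ($A{\left(n \right)} = 1 + 6 = 7$)
$a{\left(h \right)} = \frac{7}{2 h}$ ($a{\left(h \right)} = \frac{7 \frac{1}{h}}{2} = \frac{7}{2 h}$)
$\sqrt{a{\left(J{\left(-2,-4 \right)} \right)} + H} = \sqrt{\frac{7}{2 \left(1 - 2\right)} + 48488} = \sqrt{\frac{7}{2 \left(-1\right)} + 48488} = \sqrt{\frac{7}{2} \left(-1\right) + 48488} = \sqrt{- \frac{7}{2} + 48488} = \sqrt{\frac{96969}{2}} = \frac{\sqrt{193938}}{2}$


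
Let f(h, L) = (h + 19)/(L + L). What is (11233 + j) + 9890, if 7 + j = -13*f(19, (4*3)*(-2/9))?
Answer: 169669/8 ≈ 21209.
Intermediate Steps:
f(h, L) = (19 + h)/(2*L) (f(h, L) = (19 + h)/((2*L)) = (19 + h)*(1/(2*L)) = (19 + h)/(2*L))
j = 685/8 (j = -7 - 13*(19 + 19)/(2*((4*3)*(-2/9))) = -7 - 13*38/(2*(12*(-2*1/9))) = -7 - 13*38/(2*(12*(-2/9))) = -7 - 13*38/(2*(-8/3)) = -7 - 13*(-3)*38/(2*8) = -7 - 13*(-57/8) = -7 + 741/8 = 685/8 ≈ 85.625)
(11233 + j) + 9890 = (11233 + 685/8) + 9890 = 90549/8 + 9890 = 169669/8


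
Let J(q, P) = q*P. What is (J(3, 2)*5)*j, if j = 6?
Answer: 180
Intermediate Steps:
J(q, P) = P*q
(J(3, 2)*5)*j = ((2*3)*5)*6 = (6*5)*6 = 30*6 = 180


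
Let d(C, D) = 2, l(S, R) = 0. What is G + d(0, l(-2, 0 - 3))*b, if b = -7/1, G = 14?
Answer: 0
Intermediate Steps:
b = -7 (b = -7*1 = -7)
G + d(0, l(-2, 0 - 3))*b = 14 + 2*(-7) = 14 - 14 = 0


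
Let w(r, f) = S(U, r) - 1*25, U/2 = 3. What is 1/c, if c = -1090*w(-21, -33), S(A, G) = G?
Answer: 1/50140 ≈ 1.9944e-5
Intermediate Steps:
U = 6 (U = 2*3 = 6)
w(r, f) = -25 + r (w(r, f) = r - 1*25 = r - 25 = -25 + r)
c = 50140 (c = -1090*(-25 - 21) = -1090*(-46) = 50140)
1/c = 1/50140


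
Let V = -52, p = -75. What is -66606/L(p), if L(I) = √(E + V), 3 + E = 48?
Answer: 66606*I*√7/7 ≈ 25175.0*I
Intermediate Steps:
E = 45 (E = -3 + 48 = 45)
L(I) = I*√7 (L(I) = √(45 - 52) = √(-7) = I*√7)
-66606/L(p) = -66606*(-I*√7/7) = -(-66606)*I*√7/7 = 66606*I*√7/7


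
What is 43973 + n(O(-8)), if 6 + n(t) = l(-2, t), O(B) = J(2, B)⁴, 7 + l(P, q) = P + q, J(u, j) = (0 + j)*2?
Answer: 109494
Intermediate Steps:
J(u, j) = 2*j (J(u, j) = j*2 = 2*j)
l(P, q) = -7 + P + q (l(P, q) = -7 + (P + q) = -7 + P + q)
O(B) = 16*B⁴ (O(B) = (2*B)⁴ = 16*B⁴)
n(t) = -15 + t (n(t) = -6 + (-7 - 2 + t) = -6 + (-9 + t) = -15 + t)
43973 + n(O(-8)) = 43973 + (-15 + 16*(-8)⁴) = 43973 + (-15 + 16*4096) = 43973 + (-15 + 65536) = 43973 + 65521 = 109494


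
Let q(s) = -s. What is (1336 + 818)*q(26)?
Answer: -56004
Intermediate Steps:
(1336 + 818)*q(26) = (1336 + 818)*(-1*26) = 2154*(-26) = -56004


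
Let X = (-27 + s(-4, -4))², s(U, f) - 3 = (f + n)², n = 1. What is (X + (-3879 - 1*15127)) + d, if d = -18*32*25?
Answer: -33181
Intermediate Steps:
s(U, f) = 3 + (1 + f)² (s(U, f) = 3 + (f + 1)² = 3 + (1 + f)²)
d = -14400 (d = -576*25 = -14400)
X = 225 (X = (-27 + (3 + (1 - 4)²))² = (-27 + (3 + (-3)²))² = (-27 + (3 + 9))² = (-27 + 12)² = (-15)² = 225)
(X + (-3879 - 1*15127)) + d = (225 + (-3879 - 1*15127)) - 14400 = (225 + (-3879 - 15127)) - 14400 = (225 - 19006) - 14400 = -18781 - 14400 = -33181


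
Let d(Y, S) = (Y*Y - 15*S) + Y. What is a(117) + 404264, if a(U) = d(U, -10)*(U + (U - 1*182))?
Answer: 1129976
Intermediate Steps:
d(Y, S) = Y + Y**2 - 15*S (d(Y, S) = (Y**2 - 15*S) + Y = Y + Y**2 - 15*S)
a(U) = (-182 + 2*U)*(150 + U + U**2) (a(U) = (U + U**2 - 15*(-10))*(U + (U - 1*182)) = (U + U**2 + 150)*(U + (U - 182)) = (150 + U + U**2)*(U + (-182 + U)) = (150 + U + U**2)*(-182 + 2*U) = (-182 + 2*U)*(150 + U + U**2))
a(117) + 404264 = 2*(-91 + 117)*(150 + 117 + 117**2) + 404264 = 2*26*(150 + 117 + 13689) + 404264 = 2*26*13956 + 404264 = 725712 + 404264 = 1129976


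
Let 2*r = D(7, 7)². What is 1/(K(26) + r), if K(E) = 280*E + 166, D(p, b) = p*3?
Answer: 2/15333 ≈ 0.00013044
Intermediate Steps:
D(p, b) = 3*p
K(E) = 166 + 280*E
r = 441/2 (r = (3*7)²/2 = (½)*21² = (½)*441 = 441/2 ≈ 220.50)
1/(K(26) + r) = 1/((166 + 280*26) + 441/2) = 1/((166 + 7280) + 441/2) = 1/(7446 + 441/2) = 1/(15333/2) = 2/15333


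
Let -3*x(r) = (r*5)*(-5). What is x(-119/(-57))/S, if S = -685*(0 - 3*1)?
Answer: 595/70281 ≈ 0.0084660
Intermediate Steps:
x(r) = 25*r/3 (x(r) = -r*5*(-5)/3 = -5*r*(-5)/3 = -(-25)*r/3 = 25*r/3)
S = 2055 (S = -685*(0 - 3) = -685*(-3) = 2055)
x(-119/(-57))/S = (25*(-119/(-57))/3)/2055 = (25*(-119*(-1/57))/3)*(1/2055) = ((25/3)*(119/57))*(1/2055) = (2975/171)*(1/2055) = 595/70281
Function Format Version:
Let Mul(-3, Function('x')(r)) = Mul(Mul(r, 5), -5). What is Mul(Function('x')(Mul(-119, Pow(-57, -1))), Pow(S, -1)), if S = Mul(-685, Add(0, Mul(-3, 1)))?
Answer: Rational(595, 70281) ≈ 0.0084660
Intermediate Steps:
Function('x')(r) = Mul(Rational(25, 3), r) (Function('x')(r) = Mul(Rational(-1, 3), Mul(Mul(r, 5), -5)) = Mul(Rational(-1, 3), Mul(Mul(5, r), -5)) = Mul(Rational(-1, 3), Mul(-25, r)) = Mul(Rational(25, 3), r))
S = 2055 (S = Mul(-685, Add(0, -3)) = Mul(-685, -3) = 2055)
Mul(Function('x')(Mul(-119, Pow(-57, -1))), Pow(S, -1)) = Mul(Mul(Rational(25, 3), Mul(-119, Pow(-57, -1))), Pow(2055, -1)) = Mul(Mul(Rational(25, 3), Mul(-119, Rational(-1, 57))), Rational(1, 2055)) = Mul(Mul(Rational(25, 3), Rational(119, 57)), Rational(1, 2055)) = Mul(Rational(2975, 171), Rational(1, 2055)) = Rational(595, 70281)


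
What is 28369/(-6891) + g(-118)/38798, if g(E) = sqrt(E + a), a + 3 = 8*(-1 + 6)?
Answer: -28369/6891 + 9*I/38798 ≈ -4.1168 + 0.00023197*I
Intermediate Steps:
a = 37 (a = -3 + 8*(-1 + 6) = -3 + 8*5 = -3 + 40 = 37)
g(E) = sqrt(37 + E) (g(E) = sqrt(E + 37) = sqrt(37 + E))
28369/(-6891) + g(-118)/38798 = 28369/(-6891) + sqrt(37 - 118)/38798 = 28369*(-1/6891) + sqrt(-81)*(1/38798) = -28369/6891 + (9*I)*(1/38798) = -28369/6891 + 9*I/38798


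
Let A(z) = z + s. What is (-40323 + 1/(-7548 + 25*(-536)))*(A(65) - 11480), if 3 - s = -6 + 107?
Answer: 9724872278165/20948 ≈ 4.6424e+8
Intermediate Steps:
s = -98 (s = 3 - (-6 + 107) = 3 - 1*101 = 3 - 101 = -98)
A(z) = -98 + z (A(z) = z - 98 = -98 + z)
(-40323 + 1/(-7548 + 25*(-536)))*(A(65) - 11480) = (-40323 + 1/(-7548 + 25*(-536)))*((-98 + 65) - 11480) = (-40323 + 1/(-7548 - 13400))*(-33 - 11480) = (-40323 + 1/(-20948))*(-11513) = (-40323 - 1/20948)*(-11513) = -844686205/20948*(-11513) = 9724872278165/20948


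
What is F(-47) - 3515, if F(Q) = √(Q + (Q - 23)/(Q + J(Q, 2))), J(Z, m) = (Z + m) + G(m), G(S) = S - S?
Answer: -3515 + I*√97842/46 ≈ -3515.0 + 6.7999*I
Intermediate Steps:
G(S) = 0
J(Z, m) = Z + m (J(Z, m) = (Z + m) + 0 = Z + m)
F(Q) = √(Q + (-23 + Q)/(2 + 2*Q)) (F(Q) = √(Q + (Q - 23)/(Q + (Q + 2))) = √(Q + (-23 + Q)/(Q + (2 + Q))) = √(Q + (-23 + Q)/(2 + 2*Q)))
F(-47) - 3515 = √2*√((-23 - 47 + 2*(-47)*(1 - 47))/(1 - 47))/2 - 3515 = √2*√((-23 - 47 + 2*(-47)*(-46))/(-46))/2 - 3515 = √2*√(-(-23 - 47 + 4324)/46)/2 - 3515 = √2*√(-1/46*4254)/2 - 3515 = √2*√(-2127/23)/2 - 3515 = √2*(I*√48921/23)/2 - 3515 = I*√97842/46 - 3515 = -3515 + I*√97842/46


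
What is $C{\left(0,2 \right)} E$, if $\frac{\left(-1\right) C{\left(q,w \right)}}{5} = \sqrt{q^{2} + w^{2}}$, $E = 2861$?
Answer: $-28610$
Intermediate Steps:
$C{\left(q,w \right)} = - 5 \sqrt{q^{2} + w^{2}}$
$C{\left(0,2 \right)} E = - 5 \sqrt{0^{2} + 2^{2}} \cdot 2861 = - 5 \sqrt{0 + 4} \cdot 2861 = - 5 \sqrt{4} \cdot 2861 = \left(-5\right) 2 \cdot 2861 = \left(-10\right) 2861 = -28610$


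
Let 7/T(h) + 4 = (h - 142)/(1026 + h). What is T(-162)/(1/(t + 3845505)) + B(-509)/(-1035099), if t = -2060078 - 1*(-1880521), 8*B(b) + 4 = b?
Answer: -424997340186959/72073560 ≈ -5.8967e+6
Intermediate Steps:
B(b) = -½ + b/8
t = -179557 (t = -2060078 + 1880521 = -179557)
T(h) = 7/(-4 + (-142 + h)/(1026 + h)) (T(h) = 7/(-4 + (h - 142)/(1026 + h)) = 7/(-4 + (-142 + h)/(1026 + h)))
T(-162)/(1/(t + 3845505)) + B(-509)/(-1035099) = (7*(-1026 - 1*(-162))/(4246 + 3*(-162)))/(1/(-179557 + 3845505)) + (-½ + (⅛)*(-509))/(-1035099) = (7*(-1026 + 162)/(4246 - 486))/(1/3665948) + (-½ - 509/8)*(-1/1035099) = (7*(-864)/3760)/(1/3665948) - 513/8*(-1/1035099) = (7*(1/3760)*(-864))*3665948 + 19/306696 = -378/235*3665948 + 19/306696 = -1385728344/235 + 19/306696 = -424997340186959/72073560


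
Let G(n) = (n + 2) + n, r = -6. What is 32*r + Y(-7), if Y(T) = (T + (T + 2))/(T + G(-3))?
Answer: -2100/11 ≈ -190.91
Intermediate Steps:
G(n) = 2 + 2*n (G(n) = (2 + n) + n = 2 + 2*n)
Y(T) = (2 + 2*T)/(-4 + T) (Y(T) = (T + (T + 2))/(T + (2 + 2*(-3))) = (T + (2 + T))/(T + (2 - 6)) = (2 + 2*T)/(T - 4) = (2 + 2*T)/(-4 + T))
32*r + Y(-7) = 32*(-6) + 2*(1 - 7)/(-4 - 7) = -192 + 2*(-6)/(-11) = -192 + 2*(-1/11)*(-6) = -192 + 12/11 = -2100/11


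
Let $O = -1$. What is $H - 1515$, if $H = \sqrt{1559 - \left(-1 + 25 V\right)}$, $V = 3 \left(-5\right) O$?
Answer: $-1515 + \sqrt{1185} \approx -1480.6$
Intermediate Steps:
$V = 15$ ($V = 3 \left(-5\right) \left(-1\right) = \left(-15\right) \left(-1\right) = 15$)
$H = \sqrt{1185}$ ($H = \sqrt{1559 + \left(1 - 375\right)} = \sqrt{1559 - 374} = \sqrt{1185} \approx 34.424$)
$H - 1515 = \sqrt{1185} - 1515 = -1515 + \sqrt{1185}$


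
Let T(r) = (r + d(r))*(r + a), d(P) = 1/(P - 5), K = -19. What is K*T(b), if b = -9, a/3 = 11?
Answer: 28956/7 ≈ 4136.6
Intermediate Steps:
a = 33 (a = 3*11 = 33)
d(P) = 1/(-5 + P)
T(r) = (33 + r)*(r + 1/(-5 + r)) (T(r) = (r + 1/(-5 + r))*(r + 33) = (r + 1/(-5 + r))*(33 + r) = (33 + r)*(r + 1/(-5 + r)))
K*T(b) = -19*(33 - 9 - 9*(-5 - 9)*(33 - 9))/(-5 - 9) = -19*(33 - 9 - 9*(-14)*24)/(-14) = -(-19)*(33 - 9 + 3024)/14 = -(-19)*3048/14 = -19*(-1524/7) = 28956/7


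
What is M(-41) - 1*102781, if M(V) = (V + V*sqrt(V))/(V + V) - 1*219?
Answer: -205999/2 + I*sqrt(41)/2 ≈ -1.03e+5 + 3.2016*I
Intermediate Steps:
M(V) = -219 + (V + V**(3/2))/(2*V) (M(V) = (V + V**(3/2))/((2*V)) - 219 = (V + V**(3/2))*(1/(2*V)) - 219 = (V + V**(3/2))/(2*V) - 219 = -219 + (V + V**(3/2))/(2*V))
M(-41) - 1*102781 = (-437/2 + sqrt(-41)/2) - 1*102781 = (-437/2 + (I*sqrt(41))/2) - 102781 = (-437/2 + I*sqrt(41)/2) - 102781 = -205999/2 + I*sqrt(41)/2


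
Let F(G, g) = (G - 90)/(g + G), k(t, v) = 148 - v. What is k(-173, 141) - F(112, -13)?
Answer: 61/9 ≈ 6.7778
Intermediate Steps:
F(G, g) = (-90 + G)/(G + g)
k(-173, 141) - F(112, -13) = (148 - 1*141) - (-90 + 112)/(112 - 13) = (148 - 141) - 22/99 = 7 - 22/99 = 7 - 1*2/9 = 7 - 2/9 = 61/9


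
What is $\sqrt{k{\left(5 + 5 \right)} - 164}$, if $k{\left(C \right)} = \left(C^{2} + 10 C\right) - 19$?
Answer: $\sqrt{17} \approx 4.1231$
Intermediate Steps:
$k{\left(C \right)} = -19 + C^{2} + 10 C$
$\sqrt{k{\left(5 + 5 \right)} - 164} = \sqrt{\left(-19 + \left(5 + 5\right)^{2} + 10 \left(5 + 5\right)\right) - 164} = \sqrt{\left(-19 + 10^{2} + 10 \cdot 10\right) - 164} = \sqrt{\left(-19 + 100 + 100\right) - 164} = \sqrt{181 - 164} = \sqrt{17}$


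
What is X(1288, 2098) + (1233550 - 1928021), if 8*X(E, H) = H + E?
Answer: -2776191/4 ≈ -6.9405e+5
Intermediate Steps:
X(E, H) = E/8 + H/8 (X(E, H) = (H + E)/8 = (E + H)/8 = E/8 + H/8)
X(1288, 2098) + (1233550 - 1928021) = ((1/8)*1288 + (1/8)*2098) + (1233550 - 1928021) = (161 + 1049/4) - 694471 = 1693/4 - 694471 = -2776191/4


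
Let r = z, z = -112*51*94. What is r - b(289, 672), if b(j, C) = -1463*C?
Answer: 446208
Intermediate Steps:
z = -536928 (z = -5712*94 = -536928)
r = -536928
r - b(289, 672) = -536928 - (-1463)*672 = -536928 - 1*(-983136) = -536928 + 983136 = 446208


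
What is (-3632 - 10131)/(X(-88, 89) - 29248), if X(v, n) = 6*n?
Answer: 13763/28714 ≈ 0.47931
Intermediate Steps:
(-3632 - 10131)/(X(-88, 89) - 29248) = (-3632 - 10131)/(6*89 - 29248) = -13763/(534 - 29248) = -13763/(-28714) = -13763*(-1/28714) = 13763/28714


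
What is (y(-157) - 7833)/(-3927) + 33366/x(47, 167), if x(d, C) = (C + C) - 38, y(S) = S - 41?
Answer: 22234243/193732 ≈ 114.77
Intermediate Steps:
y(S) = -41 + S
x(d, C) = -38 + 2*C (x(d, C) = 2*C - 38 = -38 + 2*C)
(y(-157) - 7833)/(-3927) + 33366/x(47, 167) = ((-41 - 157) - 7833)/(-3927) + 33366/(-38 + 2*167) = (-198 - 7833)*(-1/3927) + 33366/(-38 + 334) = -8031*(-1/3927) + 33366/296 = 2677/1309 + 33366*(1/296) = 2677/1309 + 16683/148 = 22234243/193732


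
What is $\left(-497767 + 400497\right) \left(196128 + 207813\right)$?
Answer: $-39291341070$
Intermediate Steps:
$\left(-497767 + 400497\right) \left(196128 + 207813\right) = \left(-97270\right) 403941 = -39291341070$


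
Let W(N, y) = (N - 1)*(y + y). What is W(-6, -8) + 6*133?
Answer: 910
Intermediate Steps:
W(N, y) = 2*y*(-1 + N) (W(N, y) = (-1 + N)*(2*y) = 2*y*(-1 + N))
W(-6, -8) + 6*133 = 2*(-8)*(-1 - 6) + 6*133 = 2*(-8)*(-7) + 798 = 112 + 798 = 910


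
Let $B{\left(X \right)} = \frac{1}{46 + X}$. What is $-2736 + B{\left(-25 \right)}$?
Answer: $- \frac{57455}{21} \approx -2736.0$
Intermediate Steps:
$-2736 + B{\left(-25 \right)} = -2736 + \frac{1}{46 - 25} = -2736 + \frac{1}{21} = - \frac{57455}{21}$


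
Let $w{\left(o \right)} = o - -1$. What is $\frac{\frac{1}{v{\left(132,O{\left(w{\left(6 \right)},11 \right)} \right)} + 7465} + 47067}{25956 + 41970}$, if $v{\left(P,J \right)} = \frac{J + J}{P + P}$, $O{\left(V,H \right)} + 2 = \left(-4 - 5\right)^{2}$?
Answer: $\frac{15460866295}{22312762678} \approx 0.69292$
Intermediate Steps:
$w{\left(o \right)} = 1 + o$ ($w{\left(o \right)} = o + 1 = 1 + o$)
$O{\left(V,H \right)} = 79$ ($O{\left(V,H \right)} = -2 + \left(-4 - 5\right)^{2} = -2 + \left(-9\right)^{2} = -2 + 81 = 79$)
$v{\left(P,J \right)} = \frac{J}{P}$ ($v{\left(P,J \right)} = \frac{2 J}{2 P} = 2 J \frac{1}{2 P} = \frac{J}{P}$)
$\frac{\frac{1}{v{\left(132,O{\left(w{\left(6 \right)},11 \right)} \right)} + 7465} + 47067}{25956 + 41970} = \frac{\frac{1}{\frac{79}{132} + 7465} + 47067}{25956 + 41970} = \frac{\frac{1}{79 \cdot \frac{1}{132} + 7465} + 47067}{67926} = \left(\frac{1}{\frac{79}{132} + 7465} + 47067\right) \frac{1}{67926} = \left(\frac{1}{\frac{985459}{132}} + 47067\right) \frac{1}{67926} = \left(\frac{132}{985459} + 47067\right) \frac{1}{67926} = \frac{46382598885}{985459} \cdot \frac{1}{67926} = \frac{15460866295}{22312762678}$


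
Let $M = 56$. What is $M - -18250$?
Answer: $18306$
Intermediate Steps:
$M - -18250 = 56 - -18250 = 56 + 18250 = 18306$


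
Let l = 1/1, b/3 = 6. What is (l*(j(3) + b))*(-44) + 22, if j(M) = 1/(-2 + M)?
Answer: -814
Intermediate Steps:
b = 18 (b = 3*6 = 18)
l = 1
(l*(j(3) + b))*(-44) + 22 = (1*(1/(-2 + 3) + 18))*(-44) + 22 = (1*(1/1 + 18))*(-44) + 22 = (1*(1 + 18))*(-44) + 22 = (1*19)*(-44) + 22 = 19*(-44) + 22 = -836 + 22 = -814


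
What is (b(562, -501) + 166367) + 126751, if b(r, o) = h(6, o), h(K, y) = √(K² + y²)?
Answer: 293118 + 3*√27893 ≈ 2.9362e+5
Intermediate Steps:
b(r, o) = √(36 + o²) (b(r, o) = √(6² + o²) = √(36 + o²))
(b(562, -501) + 166367) + 126751 = (√(36 + (-501)²) + 166367) + 126751 = (√(36 + 251001) + 166367) + 126751 = (√251037 + 166367) + 126751 = (3*√27893 + 166367) + 126751 = (166367 + 3*√27893) + 126751 = 293118 + 3*√27893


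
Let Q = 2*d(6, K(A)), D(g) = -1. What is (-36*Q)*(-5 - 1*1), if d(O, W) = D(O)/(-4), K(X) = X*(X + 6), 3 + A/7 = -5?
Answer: 108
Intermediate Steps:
A = -56 (A = -21 + 7*(-5) = -21 - 35 = -56)
K(X) = X*(6 + X)
d(O, W) = 1/4 (d(O, W) = -1/(-4) = -1*(-1/4) = 1/4)
Q = 1/2 (Q = 2*(1/4) = 1/2 ≈ 0.50000)
(-36*Q)*(-5 - 1*1) = (-36*1/2)*(-5 - 1*1) = -18*(-5 - 1) = -18*(-6) = 108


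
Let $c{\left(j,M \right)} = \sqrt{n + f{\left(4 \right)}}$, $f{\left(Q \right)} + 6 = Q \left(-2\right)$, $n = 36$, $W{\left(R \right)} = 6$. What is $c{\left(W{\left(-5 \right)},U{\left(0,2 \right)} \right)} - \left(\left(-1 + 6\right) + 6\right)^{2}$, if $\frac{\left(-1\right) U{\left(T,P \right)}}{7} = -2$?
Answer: $-121 + \sqrt{22} \approx -116.31$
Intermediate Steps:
$U{\left(T,P \right)} = 14$ ($U{\left(T,P \right)} = \left(-7\right) \left(-2\right) = 14$)
$f{\left(Q \right)} = -6 - 2 Q$ ($f{\left(Q \right)} = -6 + Q \left(-2\right) = -6 - 2 Q$)
$c{\left(j,M \right)} = \sqrt{22}$ ($c{\left(j,M \right)} = \sqrt{36 - 14} = \sqrt{22}$)
$c{\left(W{\left(-5 \right)},U{\left(0,2 \right)} \right)} - \left(\left(-1 + 6\right) + 6\right)^{2} = \sqrt{22} - \left(\left(-1 + 6\right) + 6\right)^{2} = \sqrt{22} - \left(5 + 6\right)^{2} = \sqrt{22} - 11^{2} = \sqrt{22} - 121 = -121 + \sqrt{22}$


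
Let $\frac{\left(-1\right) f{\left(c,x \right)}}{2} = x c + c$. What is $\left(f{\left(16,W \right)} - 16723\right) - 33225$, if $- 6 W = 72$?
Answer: $-49596$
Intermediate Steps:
$W = -12$ ($W = \left(- \frac{1}{6}\right) 72 = -12$)
$f{\left(c,x \right)} = - 2 c - 2 c x$ ($f{\left(c,x \right)} = - 2 \left(x c + c\right) = - 2 \left(c x + c\right) = - 2 \left(c + c x\right) = - 2 c - 2 c x$)
$\left(f{\left(16,W \right)} - 16723\right) - 33225 = \left(\left(-2\right) 16 \left(1 - 12\right) - 16723\right) - 33225 = \left(\left(-2\right) 16 \left(-11\right) - 16723\right) - 33225 = \left(352 - 16723\right) - 33225 = -16371 - 33225 = -49596$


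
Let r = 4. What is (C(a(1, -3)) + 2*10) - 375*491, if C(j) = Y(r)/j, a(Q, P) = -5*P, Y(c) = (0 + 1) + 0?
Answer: -2761574/15 ≈ -1.8411e+5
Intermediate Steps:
Y(c) = 1 (Y(c) = 1 + 0 = 1)
C(j) = 1/j
(C(a(1, -3)) + 2*10) - 375*491 = (1/(-5*(-3)) + 2*10) - 375*491 = (1/15 + 20) - 184125 = 301/15 - 184125 = -2761574/15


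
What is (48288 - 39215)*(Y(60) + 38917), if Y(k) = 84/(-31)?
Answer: 10945150039/31 ≈ 3.5307e+8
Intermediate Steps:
Y(k) = -84/31 (Y(k) = 84*(-1/31) = -84/31)
(48288 - 39215)*(Y(60) + 38917) = (48288 - 39215)*(-84/31 + 38917) = 9073*(1206343/31) = 10945150039/31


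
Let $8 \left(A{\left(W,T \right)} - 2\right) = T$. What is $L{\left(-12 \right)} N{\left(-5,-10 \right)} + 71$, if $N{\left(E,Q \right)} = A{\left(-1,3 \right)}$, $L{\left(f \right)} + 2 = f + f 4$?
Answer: $- \frac{305}{4} \approx -76.25$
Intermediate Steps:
$A{\left(W,T \right)} = 2 + \frac{T}{8}$
$L{\left(f \right)} = -2 + 5 f$ ($L{\left(f \right)} = -2 + \left(f + f 4\right) = -2 + \left(f + 4 f\right) = -2 + 5 f$)
$N{\left(E,Q \right)} = \frac{19}{8}$ ($N{\left(E,Q \right)} = 2 + \frac{1}{8} \cdot 3 = 2 + \frac{3}{8} = \frac{19}{8}$)
$L{\left(-12 \right)} N{\left(-5,-10 \right)} + 71 = \left(-2 + 5 \left(-12\right)\right) \frac{19}{8} + 71 = \left(-2 - 60\right) \frac{19}{8} + 71 = \left(-62\right) \frac{19}{8} + 71 = - \frac{589}{4} + 71 = - \frac{305}{4}$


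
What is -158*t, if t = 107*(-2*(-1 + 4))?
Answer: 101436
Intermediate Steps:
t = -642 (t = 107*(-2*3) = 107*(-6) = -642)
-158*t = -158*(-642) = 101436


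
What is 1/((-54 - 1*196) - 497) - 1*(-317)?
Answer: 236798/747 ≈ 317.00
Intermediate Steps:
1/((-54 - 1*196) - 497) - 1*(-317) = 1/((-54 - 196) - 497) + 317 = 1/(-250 - 497) + 317 = 1/(-747) + 317 = -1/747 + 317 = 236798/747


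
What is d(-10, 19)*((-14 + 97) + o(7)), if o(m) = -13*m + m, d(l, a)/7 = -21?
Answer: 147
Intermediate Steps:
d(l, a) = -147 (d(l, a) = 7*(-21) = -147)
o(m) = -12*m
d(-10, 19)*((-14 + 97) + o(7)) = -147*((-14 + 97) - 12*7) = -147*(83 - 84) = -147*(-1) = 147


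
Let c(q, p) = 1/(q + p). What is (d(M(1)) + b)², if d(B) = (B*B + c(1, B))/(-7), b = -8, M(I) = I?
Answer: 13225/196 ≈ 67.474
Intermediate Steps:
c(q, p) = 1/(p + q)
d(B) = -B²/7 - 1/(7*(1 + B)) (d(B) = (B*B + 1/(B + 1))/(-7) = (B² + 1/(1 + B))*(-⅐) = -B²/7 - 1/(7*(1 + B)))
(d(M(1)) + b)² = ((-1 + 1²*(-1 - 1*1))/(7*(1 + 1)) - 8)² = ((⅐)*(-1 + 1*(-1 - 1))/2 - 8)² = ((⅐)*(½)*(-1 + 1*(-2)) - 8)² = ((⅐)*(½)*(-1 - 2) - 8)² = ((⅐)*(½)*(-3) - 8)² = (-3/14 - 8)² = (-115/14)² = 13225/196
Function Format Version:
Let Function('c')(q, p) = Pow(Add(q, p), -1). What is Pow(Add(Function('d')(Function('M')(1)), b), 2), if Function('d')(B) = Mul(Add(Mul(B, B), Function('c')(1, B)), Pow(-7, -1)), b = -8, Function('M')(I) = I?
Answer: Rational(13225, 196) ≈ 67.474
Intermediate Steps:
Function('c')(q, p) = Pow(Add(p, q), -1)
Function('d')(B) = Add(Mul(Rational(-1, 7), Pow(B, 2)), Mul(Rational(-1, 7), Pow(Add(1, B), -1))) (Function('d')(B) = Mul(Add(Mul(B, B), Pow(Add(B, 1), -1)), Pow(-7, -1)) = Mul(Add(Pow(B, 2), Pow(Add(1, B), -1)), Rational(-1, 7)) = Add(Mul(Rational(-1, 7), Pow(B, 2)), Mul(Rational(-1, 7), Pow(Add(1, B), -1))))
Pow(Add(Function('d')(Function('M')(1)), b), 2) = Pow(Add(Mul(Rational(1, 7), Pow(Add(1, 1), -1), Add(-1, Mul(Pow(1, 2), Add(-1, Mul(-1, 1))))), -8), 2) = Pow(Add(Mul(Rational(1, 7), Pow(2, -1), Add(-1, Mul(1, Add(-1, -1)))), -8), 2) = Pow(Add(Mul(Rational(1, 7), Rational(1, 2), Add(-1, Mul(1, -2))), -8), 2) = Pow(Add(Mul(Rational(1, 7), Rational(1, 2), Add(-1, -2)), -8), 2) = Pow(Add(Mul(Rational(1, 7), Rational(1, 2), -3), -8), 2) = Pow(Add(Rational(-3, 14), -8), 2) = Pow(Rational(-115, 14), 2) = Rational(13225, 196)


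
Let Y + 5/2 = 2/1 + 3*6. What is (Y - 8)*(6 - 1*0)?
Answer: 57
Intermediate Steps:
Y = 35/2 (Y = -5/2 + (2/1 + 3*6) = -5/2 + (2*1 + 18) = -5/2 + (2 + 18) = -5/2 + 20 = 35/2 ≈ 17.500)
(Y - 8)*(6 - 1*0) = (35/2 - 8)*(6 - 1*0) = 19*(6 + 0)/2 = (19/2)*6 = 57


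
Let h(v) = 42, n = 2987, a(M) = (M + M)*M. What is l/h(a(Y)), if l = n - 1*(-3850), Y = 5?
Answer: 2279/14 ≈ 162.79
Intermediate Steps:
a(M) = 2*M² (a(M) = (2*M)*M = 2*M²)
l = 6837 (l = 2987 - 1*(-3850) = 2987 + 3850 = 6837)
l/h(a(Y)) = 6837/42 = 6837*(1/42) = 2279/14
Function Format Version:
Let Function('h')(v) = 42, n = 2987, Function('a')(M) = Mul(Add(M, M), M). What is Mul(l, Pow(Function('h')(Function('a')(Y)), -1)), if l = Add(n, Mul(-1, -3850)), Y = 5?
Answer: Rational(2279, 14) ≈ 162.79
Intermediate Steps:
Function('a')(M) = Mul(2, Pow(M, 2)) (Function('a')(M) = Mul(Mul(2, M), M) = Mul(2, Pow(M, 2)))
l = 6837 (l = Add(2987, Mul(-1, -3850)) = Add(2987, 3850) = 6837)
Mul(l, Pow(Function('h')(Function('a')(Y)), -1)) = Mul(6837, Pow(42, -1)) = Mul(6837, Rational(1, 42)) = Rational(2279, 14)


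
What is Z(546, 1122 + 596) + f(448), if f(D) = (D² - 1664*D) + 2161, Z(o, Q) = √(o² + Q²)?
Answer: -542607 + 2*√812410 ≈ -5.4080e+5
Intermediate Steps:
Z(o, Q) = √(Q² + o²)
f(D) = 2161 + D² - 1664*D
Z(546, 1122 + 596) + f(448) = √((1122 + 596)² + 546²) + (2161 + 448² - 1664*448) = √(1718² + 298116) + (2161 + 200704 - 745472) = √(2951524 + 298116) - 542607 = √3249640 - 542607 = 2*√812410 - 542607 = -542607 + 2*√812410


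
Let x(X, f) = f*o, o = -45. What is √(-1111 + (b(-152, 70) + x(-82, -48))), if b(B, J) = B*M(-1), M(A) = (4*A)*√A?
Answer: √(1049 + 608*I) ≈ 33.626 + 9.0405*I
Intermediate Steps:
M(A) = 4*A^(3/2)
x(X, f) = -45*f (x(X, f) = f*(-45) = -45*f)
b(B, J) = -4*I*B (b(B, J) = B*(4*(-1)^(3/2)) = B*(4*(-I)) = B*(-4*I) = -4*I*B)
√(-1111 + (b(-152, 70) + x(-82, -48))) = √(-1111 + (-4*I*(-152) - 45*(-48))) = √(-1111 + (608*I + 2160)) = √(-1111 + (2160 + 608*I)) = √(1049 + 608*I)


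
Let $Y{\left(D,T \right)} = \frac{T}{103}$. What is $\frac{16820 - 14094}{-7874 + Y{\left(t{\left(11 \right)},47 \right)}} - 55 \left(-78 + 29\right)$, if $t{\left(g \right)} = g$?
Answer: $\frac{2185296847}{810975} \approx 2694.7$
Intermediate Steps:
$Y{\left(D,T \right)} = \frac{T}{103}$ ($Y{\left(D,T \right)} = T \frac{1}{103} = \frac{T}{103}$)
$\frac{16820 - 14094}{-7874 + Y{\left(t{\left(11 \right)},47 \right)}} - 55 \left(-78 + 29\right) = \frac{16820 - 14094}{-7874 + \frac{1}{103} \cdot 47} - 55 \left(-78 + 29\right) = \frac{2726}{-7874 + \frac{47}{103}} - 55 \left(-49\right) = \frac{2726}{- \frac{810975}{103}} - -2695 = 2726 \left(- \frac{103}{810975}\right) + 2695 = - \frac{280778}{810975} + 2695 = \frac{2185296847}{810975}$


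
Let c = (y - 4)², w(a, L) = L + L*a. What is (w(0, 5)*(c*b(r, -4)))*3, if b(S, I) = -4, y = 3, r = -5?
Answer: -60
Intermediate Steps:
c = 1 (c = (3 - 4)² = (-1)² = 1)
(w(0, 5)*(c*b(r, -4)))*3 = ((5*(1 + 0))*(1*(-4)))*3 = ((5*1)*(-4))*3 = (5*(-4))*3 = -20*3 = -60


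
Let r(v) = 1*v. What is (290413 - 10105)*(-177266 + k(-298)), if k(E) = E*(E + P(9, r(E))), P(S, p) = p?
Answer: 95865336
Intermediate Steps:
r(v) = v
k(E) = 2*E**2 (k(E) = E*(E + E) = E*(2*E) = 2*E**2)
(290413 - 10105)*(-177266 + k(-298)) = (290413 - 10105)*(-177266 + 2*(-298)**2) = 280308*(-177266 + 2*88804) = 280308*(-177266 + 177608) = 280308*342 = 95865336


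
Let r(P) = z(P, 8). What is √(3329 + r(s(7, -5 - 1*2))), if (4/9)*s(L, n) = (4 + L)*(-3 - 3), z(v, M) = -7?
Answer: √3322 ≈ 57.637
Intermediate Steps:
s(L, n) = -54 - 27*L/2 (s(L, n) = 9*((4 + L)*(-3 - 3))/4 = 9*((4 + L)*(-6))/4 = 9*(-24 - 6*L)/4 = -54 - 27*L/2)
r(P) = -7
√(3329 + r(s(7, -5 - 1*2))) = √(3329 - 7) = √3322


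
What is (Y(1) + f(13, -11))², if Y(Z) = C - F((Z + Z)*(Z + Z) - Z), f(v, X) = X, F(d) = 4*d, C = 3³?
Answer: 16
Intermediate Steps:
C = 27
Y(Z) = 27 - 16*Z² + 4*Z (Y(Z) = 27 - 4*((Z + Z)*(Z + Z) - Z) = 27 - 4*((2*Z)*(2*Z) - Z) = 27 - 4*(4*Z² - Z) = 27 - 4*(-Z + 4*Z²) = 27 - (-4*Z + 16*Z²) = 27 + (-16*Z² + 4*Z) = 27 - 16*Z² + 4*Z)
(Y(1) + f(13, -11))² = ((27 - 4*1*(-1 + 4*1)) - 11)² = ((27 - 4*1*(-1 + 4)) - 11)² = ((27 - 4*1*3) - 11)² = ((27 - 12) - 11)² = (15 - 11)² = 4² = 16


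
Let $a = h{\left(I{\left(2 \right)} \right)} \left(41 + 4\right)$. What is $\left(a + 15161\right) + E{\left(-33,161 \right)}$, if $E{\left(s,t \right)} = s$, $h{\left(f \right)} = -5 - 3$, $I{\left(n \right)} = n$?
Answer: $14768$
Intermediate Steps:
$h{\left(f \right)} = -8$ ($h{\left(f \right)} = -5 - 3 = -8$)
$a = -360$ ($a = - 8 \left(41 + 4\right) = \left(-8\right) 45 = -360$)
$\left(a + 15161\right) + E{\left(-33,161 \right)} = \left(-360 + 15161\right) - 33 = 14801 - 33 = 14768$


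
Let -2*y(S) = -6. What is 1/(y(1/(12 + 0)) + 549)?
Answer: 1/552 ≈ 0.0018116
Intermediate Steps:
y(S) = 3 (y(S) = -½*(-6) = 3)
1/(y(1/(12 + 0)) + 549) = 1/(3 + 549) = 1/552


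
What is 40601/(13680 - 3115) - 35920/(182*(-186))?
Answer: 438479963/89411595 ≈ 4.9041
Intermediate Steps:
40601/(13680 - 3115) - 35920/(182*(-186)) = 40601/10565 - 35920/(-33852) = 40601*(1/10565) - 35920*(-1/33852) = 40601/10565 + 8980/8463 = 438479963/89411595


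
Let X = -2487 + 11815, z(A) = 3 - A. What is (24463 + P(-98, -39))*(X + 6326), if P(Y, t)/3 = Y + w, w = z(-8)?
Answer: 378858108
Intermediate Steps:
w = 11 (w = 3 - 1*(-8) = 3 + 8 = 11)
X = 9328
P(Y, t) = 33 + 3*Y (P(Y, t) = 3*(Y + 11) = 3*(11 + Y) = 33 + 3*Y)
(24463 + P(-98, -39))*(X + 6326) = (24463 + (33 + 3*(-98)))*(9328 + 6326) = (24463 + (33 - 294))*15654 = (24463 - 261)*15654 = 24202*15654 = 378858108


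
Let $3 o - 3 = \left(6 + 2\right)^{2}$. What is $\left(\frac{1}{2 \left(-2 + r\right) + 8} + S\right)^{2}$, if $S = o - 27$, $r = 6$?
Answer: $\frac{48841}{2304} \approx 21.198$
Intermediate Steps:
$o = \frac{67}{3}$ ($o = 1 + \frac{\left(6 + 2\right)^{2}}{3} = 1 + \frac{8^{2}}{3} = 1 + \frac{1}{3} \cdot 64 = 1 + \frac{64}{3} = \frac{67}{3} \approx 22.333$)
$S = - \frac{14}{3}$ ($S = \frac{67}{3} - 27 = - \frac{14}{3} \approx -4.6667$)
$\left(\frac{1}{2 \left(-2 + r\right) + 8} + S\right)^{2} = \left(\frac{1}{2 \left(-2 + 6\right) + 8} - \frac{14}{3}\right)^{2} = \left(\frac{1}{2 \cdot 4 + 8} - \frac{14}{3}\right)^{2} = \left(\frac{1}{8 + 8} - \frac{14}{3}\right)^{2} = \left(\frac{1}{16} - \frac{14}{3}\right)^{2} = \left(- \frac{221}{48}\right)^{2} = \frac{48841}{2304}$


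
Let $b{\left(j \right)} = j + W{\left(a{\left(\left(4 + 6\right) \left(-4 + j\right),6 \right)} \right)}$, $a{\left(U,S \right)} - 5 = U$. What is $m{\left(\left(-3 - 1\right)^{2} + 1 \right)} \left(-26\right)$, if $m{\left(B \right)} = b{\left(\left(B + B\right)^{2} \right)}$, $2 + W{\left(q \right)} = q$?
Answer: $-329654$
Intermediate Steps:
$a{\left(U,S \right)} = 5 + U$
$W{\left(q \right)} = -2 + q$
$b{\left(j \right)} = -37 + 11 j$ ($b{\left(j \right)} = j + \left(-2 + \left(5 + \left(4 + 6\right) \left(-4 + j\right)\right)\right) = j + \left(-2 + \left(5 + 10 \left(-4 + j\right)\right)\right) = j + \left(-2 + \left(5 + \left(-40 + 10 j\right)\right)\right) = j + \left(-2 + \left(-35 + 10 j\right)\right) = j + \left(-37 + 10 j\right) = -37 + 11 j$)
$m{\left(B \right)} = -37 + 44 B^{2}$ ($m{\left(B \right)} = -37 + 11 \left(B + B\right)^{2} = -37 + 11 \left(2 B\right)^{2} = -37 + 11 \cdot 4 B^{2} = -37 + 44 B^{2}$)
$m{\left(\left(-3 - 1\right)^{2} + 1 \right)} \left(-26\right) = \left(-37 + 44 \left(\left(-3 - 1\right)^{2} + 1\right)^{2}\right) \left(-26\right) = \left(-37 + 44 \left(\left(-4\right)^{2} + 1\right)^{2}\right) \left(-26\right) = \left(-37 + 44 \left(16 + 1\right)^{2}\right) \left(-26\right) = \left(-37 + 44 \cdot 17^{2}\right) \left(-26\right) = \left(-37 + 44 \cdot 289\right) \left(-26\right) = \left(-37 + 12716\right) \left(-26\right) = 12679 \left(-26\right) = -329654$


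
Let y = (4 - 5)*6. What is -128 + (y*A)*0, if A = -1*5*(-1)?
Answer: -128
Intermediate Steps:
A = 5 (A = -5*(-1) = 5)
y = -6 (y = -1*6 = -6)
-128 + (y*A)*0 = -128 - 6*5*0 = -128 - 30*0 = -128 + 0 = -128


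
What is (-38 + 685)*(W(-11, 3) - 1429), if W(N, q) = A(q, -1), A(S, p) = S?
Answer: -922622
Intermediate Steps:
W(N, q) = q
(-38 + 685)*(W(-11, 3) - 1429) = (-38 + 685)*(3 - 1429) = 647*(-1426) = -922622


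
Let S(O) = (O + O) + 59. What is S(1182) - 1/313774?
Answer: 760274401/313774 ≈ 2423.0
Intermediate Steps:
S(O) = 59 + 2*O (S(O) = 2*O + 59 = 59 + 2*O)
S(1182) - 1/313774 = (59 + 2*1182) - 1/313774 = (59 + 2364) - 1*1/313774 = 2423 - 1/313774 = 760274401/313774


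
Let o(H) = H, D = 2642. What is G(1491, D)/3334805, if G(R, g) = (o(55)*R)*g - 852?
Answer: 216656358/3334805 ≈ 64.968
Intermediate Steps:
G(R, g) = -852 + 55*R*g (G(R, g) = (55*R)*g - 852 = 55*R*g - 852 = -852 + 55*R*g)
G(1491, D)/3334805 = (-852 + 55*1491*2642)/3334805 = (-852 + 216657210)*(1/3334805) = 216656358*(1/3334805) = 216656358/3334805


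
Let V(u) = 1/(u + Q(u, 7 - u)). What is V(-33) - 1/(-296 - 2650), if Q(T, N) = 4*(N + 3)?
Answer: 3085/409494 ≈ 0.0075337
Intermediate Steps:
Q(T, N) = 12 + 4*N (Q(T, N) = 4*(3 + N) = 12 + 4*N)
V(u) = 1/(40 - 3*u) (V(u) = 1/(u + (12 + 4*(7 - u))) = 1/(u + (12 + (28 - 4*u))) = 1/(u + (40 - 4*u)) = 1/(40 - 3*u))
V(-33) - 1/(-296 - 2650) = 1/(40 - 3*(-33)) - 1/(-296 - 2650) = 1/(40 + 99) - 1/(-2946) = 1/139 - 1*(-1/2946) = 1/139 + 1/2946 = 3085/409494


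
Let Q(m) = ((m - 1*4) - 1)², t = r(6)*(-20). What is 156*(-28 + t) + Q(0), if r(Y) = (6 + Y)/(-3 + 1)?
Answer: 14377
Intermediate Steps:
r(Y) = -3 - Y/2 (r(Y) = (6 + Y)/(-2) = (6 + Y)*(-½) = -3 - Y/2)
t = 120 (t = (-3 - ½*6)*(-20) = (-3 - 3)*(-20) = -6*(-20) = 120)
Q(m) = (-5 + m)² (Q(m) = ((m - 4) - 1)² = ((-4 + m) - 1)² = (-5 + m)²)
156*(-28 + t) + Q(0) = 156*(-28 + 120) + (-5 + 0)² = 156*92 + (-5)² = 14352 + 25 = 14377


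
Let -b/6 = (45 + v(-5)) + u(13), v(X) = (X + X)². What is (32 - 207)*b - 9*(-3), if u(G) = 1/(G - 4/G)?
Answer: 1675957/11 ≈ 1.5236e+5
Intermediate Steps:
v(X) = 4*X² (v(X) = (2*X)² = 4*X²)
b = -47876/55 (b = -6*((45 + 4*(-5)²) + 13/(-4 + 13²)) = -6*((45 + 4*25) + 13/(-4 + 169)) = -6*((45 + 100) + 13/165) = -6*(145 + 13*(1/165)) = -6*(145 + 13/165) = -6*23938/165 = -47876/55 ≈ -870.47)
(32 - 207)*b - 9*(-3) = (32 - 207)*(-47876/55) - 9*(-3) = -175*(-47876/55) + 27 = 1675660/11 + 27 = 1675957/11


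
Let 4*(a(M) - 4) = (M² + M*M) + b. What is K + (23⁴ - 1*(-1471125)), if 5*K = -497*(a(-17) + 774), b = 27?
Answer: 33171971/20 ≈ 1.6586e+6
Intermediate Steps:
a(M) = 43/4 + M²/2 (a(M) = 4 + ((M² + M*M) + 27)/4 = 4 + ((M² + M²) + 27)/4 = 4 + (2*M² + 27)/4 = 4 + (27 + 2*M²)/4 = 4 + (27/4 + M²/2) = 43/4 + M²/2)
K = -1847349/20 (K = (-497*((43/4 + (½)*(-17)²) + 774))/5 = (-497*((43/4 + (½)*289) + 774))/5 = (-497*((43/4 + 289/2) + 774))/5 = (-497*(621/4 + 774))/5 = (-497*3717/4)/5 = (⅕)*(-1847349/4) = -1847349/20 ≈ -92368.)
K + (23⁴ - 1*(-1471125)) = -1847349/20 + (23⁴ - 1*(-1471125)) = -1847349/20 + (279841 + 1471125) = -1847349/20 + 1750966 = 33171971/20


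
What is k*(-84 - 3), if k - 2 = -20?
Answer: 1566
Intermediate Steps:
k = -18 (k = 2 - 20 = -18)
k*(-84 - 3) = -18*(-84 - 3) = -18*(-87) = 1566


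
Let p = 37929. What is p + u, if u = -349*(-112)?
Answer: 77017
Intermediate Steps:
u = 39088
p + u = 37929 + 39088 = 77017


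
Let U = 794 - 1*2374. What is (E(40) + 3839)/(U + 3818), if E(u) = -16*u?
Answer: 3199/2238 ≈ 1.4294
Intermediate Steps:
U = -1580 (U = 794 - 2374 = -1580)
(E(40) + 3839)/(U + 3818) = (-16*40 + 3839)/(-1580 + 3818) = (-640 + 3839)/2238 = 3199*(1/2238) = 3199/2238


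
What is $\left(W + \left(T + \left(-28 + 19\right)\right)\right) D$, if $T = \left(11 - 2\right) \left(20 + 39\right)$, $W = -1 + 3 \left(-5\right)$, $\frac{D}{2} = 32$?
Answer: $32384$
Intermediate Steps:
$D = 64$ ($D = 2 \cdot 32 = 64$)
$W = -16$ ($W = -1 - 15 = -16$)
$T = 531$ ($T = 9 \cdot 59 = 531$)
$\left(W + \left(T + \left(-28 + 19\right)\right)\right) D = \left(-16 + \left(531 + \left(-28 + 19\right)\right)\right) 64 = \left(-16 + \left(531 - 9\right)\right) 64 = \left(-16 + 522\right) 64 = 506 \cdot 64 = 32384$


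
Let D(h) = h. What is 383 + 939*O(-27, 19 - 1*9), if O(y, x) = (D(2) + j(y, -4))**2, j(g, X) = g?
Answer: 587258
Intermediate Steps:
O(y, x) = (2 + y)**2
383 + 939*O(-27, 19 - 1*9) = 383 + 939*(2 - 27)**2 = 383 + 939*(-25)**2 = 383 + 939*625 = 383 + 586875 = 587258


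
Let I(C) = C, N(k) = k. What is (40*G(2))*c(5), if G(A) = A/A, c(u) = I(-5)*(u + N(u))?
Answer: -2000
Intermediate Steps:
c(u) = -10*u (c(u) = -5*(u + u) = -10*u)
G(A) = 1
(40*G(2))*c(5) = (40*1)*(-10*5) = 40*(-50) = -2000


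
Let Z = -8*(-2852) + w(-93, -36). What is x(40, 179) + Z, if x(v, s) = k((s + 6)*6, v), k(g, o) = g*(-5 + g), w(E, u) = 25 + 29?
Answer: 1249420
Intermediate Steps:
w(E, u) = 54
x(v, s) = (31 + 6*s)*(36 + 6*s) (x(v, s) = ((s + 6)*6)*(-5 + (s + 6)*6) = ((6 + s)*6)*(-5 + (6 + s)*6) = (36 + 6*s)*(-5 + (36 + 6*s)) = (36 + 6*s)*(31 + 6*s) = (31 + 6*s)*(36 + 6*s))
Z = 22870 (Z = -8*(-2852) + 54 = 22816 + 54 = 22870)
x(40, 179) + Z = 6*(6 + 179)*(31 + 6*179) + 22870 = 6*185*(31 + 1074) + 22870 = 6*185*1105 + 22870 = 1226550 + 22870 = 1249420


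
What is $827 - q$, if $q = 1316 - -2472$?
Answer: $-2961$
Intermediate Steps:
$q = 3788$ ($q = 1316 + 2472 = 3788$)
$827 - q = 827 - 3788 = -2961$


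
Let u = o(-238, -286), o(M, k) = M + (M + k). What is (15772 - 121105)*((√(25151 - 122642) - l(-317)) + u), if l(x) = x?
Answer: 46873185 - 105333*I*√97491 ≈ 4.6873e+7 - 3.2889e+7*I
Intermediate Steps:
o(M, k) = k + 2*M
u = -762 (u = -286 + 2*(-238) = -286 - 476 = -762)
(15772 - 121105)*((√(25151 - 122642) - l(-317)) + u) = (15772 - 121105)*((√(25151 - 122642) - 1*(-317)) - 762) = -105333*((√(-97491) + 317) - 762) = -105333*((I*√97491 + 317) - 762) = -105333*((317 + I*√97491) - 762) = -105333*(-445 + I*√97491) = 46873185 - 105333*I*√97491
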